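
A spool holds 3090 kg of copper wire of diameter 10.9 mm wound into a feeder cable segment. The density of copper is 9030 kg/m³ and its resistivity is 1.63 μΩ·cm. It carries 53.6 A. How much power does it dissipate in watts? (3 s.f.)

ρ = 1.63 μΩ·cm = 1.63×10^-8 Ω·m
A = π(d/2)² = π(5.4500e-03 m)² = 9.3313e-05 m²
L = m/(density·A) = 3090/(9030×9.3313e-05) = 3667 m
R = ρL/A = (1.63×10^-8)(3667)/(9.3313e-05) = 0.6406 Ω
P = I²R = (53.6)² × 0.6406 = 1840 W

1840 W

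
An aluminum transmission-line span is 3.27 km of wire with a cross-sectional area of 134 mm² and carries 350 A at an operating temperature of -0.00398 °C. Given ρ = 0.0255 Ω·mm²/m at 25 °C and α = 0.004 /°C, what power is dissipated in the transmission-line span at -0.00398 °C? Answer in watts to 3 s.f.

ρ = 0.0255 Ω·mm²/m = 2.55×10^-8 Ω·m
A = 134 mm² = 1.340e-04 m²
R₍25₎ = ρL/A = (2.55×10^-8)(3270)/(1.340e-04) = 0.6223 Ω
R₍-0.00398₎ = R₍25₎(1 + αΔT) = 0.6223 × (1 + 0.004×-25) = 0.56 Ω
P = I²R = (350)² × 0.56 = 68600 W

68600 W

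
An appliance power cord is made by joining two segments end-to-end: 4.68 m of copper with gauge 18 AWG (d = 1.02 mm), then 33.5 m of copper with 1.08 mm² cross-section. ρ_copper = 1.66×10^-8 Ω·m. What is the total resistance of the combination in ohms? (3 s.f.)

0.610 Ω

Segment 1: A = π(1.02/2 mm)² = π(5.1000e-04 m)² = 8.171e-07 m²
R₁ = ρL/A = (1.66×10^-8)(4.68)/(8.171e-07) = 0.09507 Ω
Segment 2: A = 1.08 mm² = 1.080e-06 m²
R₂ = (1.66×10^-8)(33.5)/(1.080e-06) = 0.5149 Ω
R = R₁ + R₂ = 0.610 Ω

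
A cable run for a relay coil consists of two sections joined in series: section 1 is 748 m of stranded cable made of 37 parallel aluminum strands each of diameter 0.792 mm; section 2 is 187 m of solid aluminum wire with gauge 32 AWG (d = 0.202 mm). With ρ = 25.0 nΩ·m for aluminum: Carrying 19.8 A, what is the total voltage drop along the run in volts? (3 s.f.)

2910 V

ρ = 25.0 nΩ·m = 2.50×10^-8 Ω·m
Section 1: A_strand = π(3.9600e-04)² = 4.927e-07 m²; R₁ = ρL/(N·A_s) = (2.50×10^-8)(748)/(37×4.927e-07) = 1.026 Ω
Section 2: A = π(0.202/2 mm)² = π(1.0100e-04 m)² = 3.205e-08 m²
R₂ = (2.50×10^-8)(187)/(3.205e-08) = 145.9 Ω
R = R₁ + R₂ = 146.9 Ω
V = IR = 19.8 × 146.9 = 2910 V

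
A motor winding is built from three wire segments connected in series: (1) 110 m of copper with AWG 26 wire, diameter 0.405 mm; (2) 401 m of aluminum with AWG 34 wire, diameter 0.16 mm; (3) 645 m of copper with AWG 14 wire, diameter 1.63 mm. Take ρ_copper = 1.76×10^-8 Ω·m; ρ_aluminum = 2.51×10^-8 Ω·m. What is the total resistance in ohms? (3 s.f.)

521 Ω

Seg 1: A = π(0.405/2 mm)² = π(2.0250e-04 m)² = 1.288e-07 m²
R_1 = (1.76×10^-8)(110)/(1.288e-07) = 15.03 Ω
Seg 2: A = π(0.16/2 mm)² = π(8.0000e-05 m)² = 2.011e-08 m²
R_2 = (2.51×10^-8)(401)/(2.011e-08) = 500.6 Ω
Seg 3: A = π(1.63/2 mm)² = π(8.1500e-04 m)² = 2.087e-06 m²
R_3 = (1.76×10^-8)(645)/(2.087e-06) = 5.44 Ω
R_total = R_1 + R_2 + R_3 = 521 Ω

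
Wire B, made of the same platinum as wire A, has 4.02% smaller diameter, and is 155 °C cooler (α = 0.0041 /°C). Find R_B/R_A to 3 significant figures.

R ∝ ρL/d² with ρ ∝ (1+αΔT), so R_B/R_A = (1 − 4.02/100)⁻² × (1 − 0.0041×155)
= 1.085 × 0.3645 = 0.396

0.396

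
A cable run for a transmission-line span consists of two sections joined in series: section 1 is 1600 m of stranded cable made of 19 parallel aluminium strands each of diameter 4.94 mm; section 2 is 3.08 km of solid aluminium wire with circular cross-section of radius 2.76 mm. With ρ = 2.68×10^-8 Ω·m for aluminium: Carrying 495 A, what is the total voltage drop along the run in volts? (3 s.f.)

Section 1: A_strand = π(2.4700e-03)² = 1.917e-05 m²; R₁ = ρL/(N·A_s) = (2.68×10^-8)(1600)/(19×1.917e-05) = 0.1177 Ω
Section 2: A = πr² = π(2.7600e-03 m)² = 2.393e-05 m²
R₂ = (2.68×10^-8)(3080)/(2.393e-05) = 3.449 Ω
R = R₁ + R₂ = 3.567 Ω
V = IR = 495 × 3.567 = 1770 V

1770 V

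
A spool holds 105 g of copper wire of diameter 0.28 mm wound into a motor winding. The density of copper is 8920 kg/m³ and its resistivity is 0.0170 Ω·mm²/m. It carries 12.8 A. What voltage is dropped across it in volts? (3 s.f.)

ρ = 0.0170 Ω·mm²/m = 1.70×10^-8 Ω·m
A = π(d/2)² = π(1.4000e-04 m)² = 6.1575e-08 m²
L = m/(density·A) = 0.105/(8920×6.1575e-08) = 191.2 m
R = ρL/A = (1.70×10^-8)(191.2)/(6.1575e-08) = 52.78 Ω
V = IR = 12.8 × 52.78 = 676 V

676 V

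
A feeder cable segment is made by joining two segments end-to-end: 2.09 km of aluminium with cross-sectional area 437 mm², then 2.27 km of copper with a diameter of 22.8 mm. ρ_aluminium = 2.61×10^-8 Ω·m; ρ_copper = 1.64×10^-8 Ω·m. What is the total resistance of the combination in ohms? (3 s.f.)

Segment 1: A = 437 mm² = 4.370e-04 m²
R₁ = ρL/A = (2.61×10^-8)(2090)/(4.370e-04) = 0.1248 Ω
Segment 2: A = π(d/2)² = π(1.1400e-02 m)² = 4.083e-04 m²
R₂ = (1.64×10^-8)(2270)/(4.083e-04) = 0.09118 Ω
R = R₁ + R₂ = 0.216 Ω

0.216 Ω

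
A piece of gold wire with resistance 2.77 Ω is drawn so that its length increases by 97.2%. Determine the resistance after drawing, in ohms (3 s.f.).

k = 1 + 97.2/100 = 1.972; volume constant ⇒ A' = A/k, so R' = k²R.
R' = 3.889 × 2.77 = 10.8 Ω

10.8 Ω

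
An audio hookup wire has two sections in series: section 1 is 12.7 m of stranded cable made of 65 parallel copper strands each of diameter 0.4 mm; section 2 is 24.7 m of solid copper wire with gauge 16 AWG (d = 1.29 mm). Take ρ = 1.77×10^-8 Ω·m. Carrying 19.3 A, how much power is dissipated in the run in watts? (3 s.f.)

Section 1: A_strand = π(2.0000e-04)² = 1.257e-07 m²; R₁ = ρL/(N·A_s) = (1.77×10^-8)(12.7)/(65×1.257e-07) = 0.02752 Ω
Section 2: A = π(1.29/2 mm)² = π(6.4500e-04 m)² = 1.307e-06 m²
R₂ = (1.77×10^-8)(24.7)/(1.307e-06) = 0.3345 Ω
R = R₁ + R₂ = 0.362 Ω
P = I²R = (19.3)² × 0.362 = 135 W

135 W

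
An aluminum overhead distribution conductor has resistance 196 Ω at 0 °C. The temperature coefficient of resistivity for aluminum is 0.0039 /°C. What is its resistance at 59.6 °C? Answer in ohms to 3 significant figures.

242 Ω

ΔT = 59.6 − 0 = 59.6 °C
R = R₀(1 + αΔT) = 196 × (1 + 0.0039×59.6) = 196 × 1.232 = 242 Ω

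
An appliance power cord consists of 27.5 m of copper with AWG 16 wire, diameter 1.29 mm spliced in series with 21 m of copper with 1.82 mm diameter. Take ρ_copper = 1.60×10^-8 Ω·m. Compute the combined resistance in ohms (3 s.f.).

0.466 Ω

Segment 1: A = π(1.29/2 mm)² = π(6.4500e-04 m)² = 1.307e-06 m²
R₁ = ρL/A = (1.60×10^-8)(27.5)/(1.307e-06) = 0.3367 Ω
Segment 2: A = π(d/2)² = π(9.1000e-04 m)² = 2.602e-06 m²
R₂ = (1.60×10^-8)(21)/(2.602e-06) = 0.1292 Ω
R = R₁ + R₂ = 0.466 Ω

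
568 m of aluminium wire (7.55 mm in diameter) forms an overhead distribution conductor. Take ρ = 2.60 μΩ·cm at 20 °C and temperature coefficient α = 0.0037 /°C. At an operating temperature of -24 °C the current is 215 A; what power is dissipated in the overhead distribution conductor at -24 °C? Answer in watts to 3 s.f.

12800 W

ρ = 2.60 μΩ·cm = 2.60×10^-8 Ω·m
A = π(d/2)² = π(3.7750e-03 m)² = 4.477e-05 m²
R₍20₎ = ρL/A = (2.60×10^-8)(568)/(4.477e-05) = 0.3299 Ω
R₍-24₎ = R₍20₎(1 + αΔT) = 0.3299 × (1 + 0.0037×-44) = 0.2762 Ω
P = I²R = (215)² × 0.2762 = 12800 W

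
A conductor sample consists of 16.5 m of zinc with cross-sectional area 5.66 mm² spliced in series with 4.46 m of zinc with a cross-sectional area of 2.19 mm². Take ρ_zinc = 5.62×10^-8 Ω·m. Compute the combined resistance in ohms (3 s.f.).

Segment 1: A = 5.66 mm² = 5.660e-06 m²
R₁ = ρL/A = (5.62×10^-8)(16.5)/(5.660e-06) = 0.1638 Ω
Segment 2: A = 2.19 mm² = 2.190e-06 m²
R₂ = (5.62×10^-8)(4.46)/(2.190e-06) = 0.1145 Ω
R = R₁ + R₂ = 0.278 Ω

0.278 Ω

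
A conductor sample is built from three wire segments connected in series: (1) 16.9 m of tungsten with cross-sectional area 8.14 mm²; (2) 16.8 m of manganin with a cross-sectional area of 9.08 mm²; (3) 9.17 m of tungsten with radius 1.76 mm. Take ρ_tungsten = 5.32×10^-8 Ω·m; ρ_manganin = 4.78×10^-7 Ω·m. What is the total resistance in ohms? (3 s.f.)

Seg 1: A = 8.14 mm² = 8.140e-06 m²
R_1 = (5.32×10^-8)(16.9)/(8.140e-06) = 0.1105 Ω
Seg 2: A = 9.08 mm² = 9.080e-06 m²
R_2 = (4.78×10^-7)(16.8)/(9.080e-06) = 0.8844 Ω
Seg 3: A = πr² = π(1.7600e-03 m)² = 9.731e-06 m²
R_3 = (5.32×10^-8)(9.17)/(9.731e-06) = 0.05013 Ω
R_total = R_1 + R_2 + R_3 = 1.04 Ω

1.04 Ω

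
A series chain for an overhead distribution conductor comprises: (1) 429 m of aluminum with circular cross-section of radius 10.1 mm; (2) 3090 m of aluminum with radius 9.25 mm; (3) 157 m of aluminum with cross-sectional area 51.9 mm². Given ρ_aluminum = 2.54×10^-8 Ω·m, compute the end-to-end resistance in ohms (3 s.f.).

0.403 Ω

Seg 1: A = πr² = π(1.0100e-02 m)² = 3.205e-04 m²
R_1 = (2.54×10^-8)(429)/(3.205e-04) = 0.034 Ω
Seg 2: A = πr² = π(9.2500e-03 m)² = 2.688e-04 m²
R_2 = (2.54×10^-8)(3090)/(2.688e-04) = 0.292 Ω
Seg 3: A = 51.9 mm² = 5.190e-05 m²
R_3 = (2.54×10^-8)(157)/(5.190e-05) = 0.07684 Ω
R_total = R_1 + R_2 + R_3 = 0.403 Ω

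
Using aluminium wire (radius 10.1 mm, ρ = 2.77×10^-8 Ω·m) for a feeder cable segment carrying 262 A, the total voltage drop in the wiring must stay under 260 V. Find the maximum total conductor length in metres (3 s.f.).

11500 m

A = πr² = π(1.0100e-02 m)² = 3.205e-04 m²
L_max = V_max·A/(1·ρI) = (260)(3.205e-04)/(2.77×10^-8×262) = 11500 m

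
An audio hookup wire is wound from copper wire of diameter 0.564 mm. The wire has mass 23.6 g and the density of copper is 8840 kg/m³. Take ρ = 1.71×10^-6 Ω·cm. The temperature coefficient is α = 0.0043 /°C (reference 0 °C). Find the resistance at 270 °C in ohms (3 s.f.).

ρ = 1.71×10^-6 Ω·cm = 1.71×10^-8 Ω·m
A = π(d/2)² = π(2.8200e-04 m)² = 2.4983e-07 m²
L = m/(density·A) = 0.0236/(8840×2.4983e-07) = 10.69 m
R = ρL/A = (1.71×10^-8)(10.69)/(2.4983e-07) = 0.7314 Ω
R(270 °C) = 0.7314 × (1 + 0.0043×270) = 1.58 Ω

1.58 Ω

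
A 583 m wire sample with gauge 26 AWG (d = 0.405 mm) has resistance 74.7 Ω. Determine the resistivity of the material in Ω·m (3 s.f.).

A = π(0.405/2 mm)² = π(2.0250e-04 m)² = 1.288e-07 m²
ρ = RA/L = (74.7)(1.288e-07)/(583) = 1.65×10^-8 Ω·m

1.65×10^-8 Ω·m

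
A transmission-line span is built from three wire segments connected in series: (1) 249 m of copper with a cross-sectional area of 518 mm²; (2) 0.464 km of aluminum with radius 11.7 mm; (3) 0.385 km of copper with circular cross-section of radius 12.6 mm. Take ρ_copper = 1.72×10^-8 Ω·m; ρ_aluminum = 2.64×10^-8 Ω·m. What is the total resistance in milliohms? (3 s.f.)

Seg 1: A = 518 mm² = 5.180e-04 m²
R_1 = (1.72×10^-8)(249)/(5.180e-04) = 0.008268 Ω
Seg 2: A = πr² = π(1.1700e-02 m)² = 4.301e-04 m²
R_2 = (2.64×10^-8)(464)/(4.301e-04) = 0.02848 Ω
Seg 3: A = πr² = π(1.2600e-02 m)² = 4.988e-04 m²
R_3 = (1.72×10^-8)(385)/(4.988e-04) = 0.01328 Ω
R_total = R_1 + R_2 + R_3 = 50.0 mΩ

50.0 mΩ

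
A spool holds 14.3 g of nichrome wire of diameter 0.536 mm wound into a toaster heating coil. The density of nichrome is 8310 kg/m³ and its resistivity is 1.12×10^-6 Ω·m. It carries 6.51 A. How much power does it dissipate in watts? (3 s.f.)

1600 W

A = π(d/2)² = π(2.6800e-04 m)² = 2.2564e-07 m²
L = m/(density·A) = 0.0143/(8310×2.2564e-07) = 7.626 m
R = ρL/A = (1.12×10^-6)(7.626)/(2.2564e-07) = 37.85 Ω
P = I²R = (6.51)² × 37.85 = 1600 W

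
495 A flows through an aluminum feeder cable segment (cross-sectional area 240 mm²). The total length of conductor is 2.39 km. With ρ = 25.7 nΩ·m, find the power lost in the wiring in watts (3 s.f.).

ρ = 25.7 nΩ·m = 2.57×10^-8 Ω·m
A = 240 mm² = 2.400e-04 m²
R = ρL/A = (2.57×10^-8)(2390)/(2.400e-04) = 0.2559 Ω
P = I²R = (495)² × 0.2559 = 62700 W

62700 W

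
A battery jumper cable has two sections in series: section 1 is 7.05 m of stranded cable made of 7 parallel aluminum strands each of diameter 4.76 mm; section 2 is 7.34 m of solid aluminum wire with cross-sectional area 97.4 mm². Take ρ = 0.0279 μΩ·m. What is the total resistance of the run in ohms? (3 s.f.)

ρ = 0.0279 μΩ·m = 2.79×10^-8 Ω·m
Section 1: A_strand = π(2.3800e-03)² = 1.780e-05 m²; R₁ = ρL/(N·A_s) = (2.79×10^-8)(7.05)/(7×1.780e-05) = 0.001579 Ω
Section 2: A = 97.4 mm² = 9.740e-05 m²
R₂ = (2.79×10^-8)(7.34)/(9.740e-05) = 0.002103 Ω
R = R₁ + R₂ = 0.00368 Ω

0.00368 Ω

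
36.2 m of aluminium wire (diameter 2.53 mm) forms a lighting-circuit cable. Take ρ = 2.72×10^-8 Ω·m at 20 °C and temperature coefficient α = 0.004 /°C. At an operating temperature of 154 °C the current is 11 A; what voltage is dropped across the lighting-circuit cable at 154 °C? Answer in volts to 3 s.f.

A = π(d/2)² = π(1.2650e-03 m)² = 5.027e-06 m²
R₍20₎ = ρL/A = (2.72×10^-8)(36.2)/(5.027e-06) = 0.1959 Ω
R₍154₎ = R₍20₎(1 + αΔT) = 0.1959 × (1 + 0.004×134) = 0.3008 Ω
V = IR = 11 × 0.3008 = 3.31 V

3.31 V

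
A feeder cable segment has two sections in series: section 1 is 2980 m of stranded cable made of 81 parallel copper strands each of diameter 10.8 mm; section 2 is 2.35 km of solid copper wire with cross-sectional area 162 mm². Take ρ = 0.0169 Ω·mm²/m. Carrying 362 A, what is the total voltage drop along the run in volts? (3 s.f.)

ρ = 0.0169 Ω·mm²/m = 1.69×10^-8 Ω·m
Section 1: A_strand = π(5.4000e-03)² = 9.161e-05 m²; R₁ = ρL/(N·A_s) = (1.69×10^-8)(2980)/(81×9.161e-05) = 0.006787 Ω
Section 2: A = 162 mm² = 1.620e-04 m²
R₂ = (1.69×10^-8)(2350)/(1.620e-04) = 0.2452 Ω
R = R₁ + R₂ = 0.2519 Ω
V = IR = 362 × 0.2519 = 91.2 V

91.2 V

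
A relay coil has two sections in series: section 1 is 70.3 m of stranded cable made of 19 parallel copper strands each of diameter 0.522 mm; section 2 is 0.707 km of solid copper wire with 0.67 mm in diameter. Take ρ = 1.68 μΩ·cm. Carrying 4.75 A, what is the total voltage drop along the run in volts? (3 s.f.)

161 V

ρ = 1.68 μΩ·cm = 1.68×10^-8 Ω·m
Section 1: A_strand = π(2.6100e-04)² = 2.140e-07 m²; R₁ = ρL/(N·A_s) = (1.68×10^-8)(70.3)/(19×2.140e-07) = 0.2905 Ω
Section 2: A = π(d/2)² = π(3.3500e-04 m)² = 3.526e-07 m²
R₂ = (1.68×10^-8)(707)/(3.526e-07) = 33.69 Ω
R = R₁ + R₂ = 33.98 Ω
V = IR = 4.75 × 33.98 = 161 V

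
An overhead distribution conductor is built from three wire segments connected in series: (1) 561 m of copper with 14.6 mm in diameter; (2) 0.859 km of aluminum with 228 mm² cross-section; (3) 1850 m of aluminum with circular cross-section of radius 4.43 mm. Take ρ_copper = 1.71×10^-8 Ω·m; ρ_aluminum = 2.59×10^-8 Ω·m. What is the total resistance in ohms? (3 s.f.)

Seg 1: A = π(d/2)² = π(7.3000e-03 m)² = 1.674e-04 m²
R_1 = (1.71×10^-8)(561)/(1.674e-04) = 0.0573 Ω
Seg 2: A = 228 mm² = 2.280e-04 m²
R_2 = (2.59×10^-8)(859)/(2.280e-04) = 0.09758 Ω
Seg 3: A = πr² = π(4.4300e-03 m)² = 6.165e-05 m²
R_3 = (2.59×10^-8)(1850)/(6.165e-05) = 0.7772 Ω
R_total = R_1 + R_2 + R_3 = 0.932 Ω

0.932 Ω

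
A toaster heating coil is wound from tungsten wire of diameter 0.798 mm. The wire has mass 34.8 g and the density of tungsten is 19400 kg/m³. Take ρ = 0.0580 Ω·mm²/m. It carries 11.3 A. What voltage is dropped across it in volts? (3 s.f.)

4.70 V

ρ = 0.0580 Ω·mm²/m = 5.80×10^-8 Ω·m
A = π(d/2)² = π(3.9900e-04 m)² = 5.0014e-07 m²
L = m/(density·A) = 0.0348/(19400×5.0014e-07) = 3.587 m
R = ρL/A = (5.80×10^-8)(3.587)/(5.0014e-07) = 0.4159 Ω
V = IR = 11.3 × 0.4159 = 4.70 V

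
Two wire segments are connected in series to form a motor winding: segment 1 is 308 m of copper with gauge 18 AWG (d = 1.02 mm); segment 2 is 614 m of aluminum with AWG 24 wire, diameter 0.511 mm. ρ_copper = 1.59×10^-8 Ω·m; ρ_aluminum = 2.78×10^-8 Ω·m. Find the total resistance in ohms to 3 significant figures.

Segment 1: A = π(1.02/2 mm)² = π(5.1000e-04 m)² = 8.171e-07 m²
R₁ = ρL/A = (1.59×10^-8)(308)/(8.171e-07) = 5.993 Ω
Segment 2: A = π(0.511/2 mm)² = π(2.5550e-04 m)² = 2.051e-07 m²
R₂ = (2.78×10^-8)(614)/(2.051e-07) = 83.23 Ω
R = R₁ + R₂ = 89.2 Ω

89.2 Ω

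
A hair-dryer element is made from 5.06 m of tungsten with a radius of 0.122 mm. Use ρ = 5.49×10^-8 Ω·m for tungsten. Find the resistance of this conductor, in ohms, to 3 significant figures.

5.94 Ω

A = πr² = π(1.2200e-04 m)² = 4.676e-08 m²
R = ρL/A = (5.49×10^-8)(5.06 m)/(4.676e-08 m²) = 5.94 Ω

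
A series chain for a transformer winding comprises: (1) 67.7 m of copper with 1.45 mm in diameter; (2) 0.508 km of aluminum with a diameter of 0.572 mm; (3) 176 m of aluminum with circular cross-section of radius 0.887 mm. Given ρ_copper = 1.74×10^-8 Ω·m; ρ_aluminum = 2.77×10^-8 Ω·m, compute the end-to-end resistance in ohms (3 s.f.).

57.4 Ω

Seg 1: A = π(d/2)² = π(7.2500e-04 m)² = 1.651e-06 m²
R_1 = (1.74×10^-8)(67.7)/(1.651e-06) = 0.7134 Ω
Seg 2: A = π(d/2)² = π(2.8600e-04 m)² = 2.570e-07 m²
R_2 = (2.77×10^-8)(508)/(2.570e-07) = 54.76 Ω
Seg 3: A = πr² = π(8.8700e-04 m)² = 2.472e-06 m²
R_3 = (2.77×10^-8)(176)/(2.472e-06) = 1.972 Ω
R_total = R_1 + R_2 + R_3 = 57.4 Ω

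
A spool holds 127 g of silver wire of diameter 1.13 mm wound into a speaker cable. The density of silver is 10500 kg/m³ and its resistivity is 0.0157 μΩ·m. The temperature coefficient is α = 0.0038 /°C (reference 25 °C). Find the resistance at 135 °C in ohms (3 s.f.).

0.268 Ω

ρ = 0.0157 μΩ·m = 1.57×10^-8 Ω·m
A = π(d/2)² = π(5.6500e-04 m)² = 1.0029e-06 m²
L = m/(density·A) = 0.127/(10500×1.0029e-06) = 12.06 m
R = ρL/A = (1.57×10^-8)(12.06)/(1.0029e-06) = 0.1888 Ω
R(135 °C) = 0.1888 × (1 + 0.0038×110) = 0.268 Ω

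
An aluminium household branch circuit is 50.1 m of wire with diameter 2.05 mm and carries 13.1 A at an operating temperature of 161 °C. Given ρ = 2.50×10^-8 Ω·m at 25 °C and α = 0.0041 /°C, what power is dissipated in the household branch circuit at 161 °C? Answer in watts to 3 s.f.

101 W

A = π(d/2)² = π(1.0250e-03 m)² = 3.301e-06 m²
R₍25₎ = ρL/A = (2.50×10^-8)(50.1)/(3.301e-06) = 0.3795 Ω
R₍161₎ = R₍25₎(1 + αΔT) = 0.3795 × (1 + 0.0041×136) = 0.5911 Ω
P = I²R = (13.1)² × 0.5911 = 101 W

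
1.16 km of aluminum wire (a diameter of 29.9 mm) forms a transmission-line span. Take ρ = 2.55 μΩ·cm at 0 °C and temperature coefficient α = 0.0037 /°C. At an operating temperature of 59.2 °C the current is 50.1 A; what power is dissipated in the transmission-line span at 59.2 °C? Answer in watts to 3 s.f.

129 W

ρ = 2.55 μΩ·cm = 2.55×10^-8 Ω·m
A = π(d/2)² = π(1.4950e-02 m)² = 7.022e-04 m²
R₍0₎ = ρL/A = (2.55×10^-8)(1160)/(7.022e-04) = 0.04213 Ω
R₍59.2₎ = R₍0₎(1 + αΔT) = 0.04213 × (1 + 0.0037×59.2) = 0.05136 Ω
P = I²R = (50.1)² × 0.05136 = 129 W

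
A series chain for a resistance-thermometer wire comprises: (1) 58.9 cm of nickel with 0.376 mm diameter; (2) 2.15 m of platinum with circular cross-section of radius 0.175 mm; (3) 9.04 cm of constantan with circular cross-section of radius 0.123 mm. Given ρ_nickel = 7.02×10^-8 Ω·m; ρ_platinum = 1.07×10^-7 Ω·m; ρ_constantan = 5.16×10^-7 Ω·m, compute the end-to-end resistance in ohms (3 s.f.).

3.74 Ω

Seg 1: A = π(d/2)² = π(1.8800e-04 m)² = 1.110e-07 m²
R_1 = (7.02×10^-8)(0.589)/(1.110e-07) = 0.3724 Ω
Seg 2: A = πr² = π(1.7500e-04 m)² = 9.621e-08 m²
R_2 = (1.07×10^-7)(2.15)/(9.621e-08) = 2.391 Ω
Seg 3: A = πr² = π(1.2300e-04 m)² = 4.753e-08 m²
R_3 = (5.16×10^-7)(0.0904)/(4.753e-08) = 0.9814 Ω
R_total = R_1 + R_2 + R_3 = 3.74 Ω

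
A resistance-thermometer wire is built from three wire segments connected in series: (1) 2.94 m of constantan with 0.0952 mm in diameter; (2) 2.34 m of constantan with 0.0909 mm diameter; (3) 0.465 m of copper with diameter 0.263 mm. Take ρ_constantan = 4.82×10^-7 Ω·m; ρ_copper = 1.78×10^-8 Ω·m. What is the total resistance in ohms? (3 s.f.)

Seg 1: A = π(d/2)² = π(4.7600e-05 m)² = 7.118e-09 m²
R_1 = (4.82×10^-7)(2.94)/(7.118e-09) = 199.1 Ω
Seg 2: A = π(d/2)² = π(4.5450e-05 m)² = 6.490e-09 m²
R_2 = (4.82×10^-7)(2.34)/(6.490e-09) = 173.8 Ω
Seg 3: A = π(d/2)² = π(1.3150e-04 m)² = 5.433e-08 m²
R_3 = (1.78×10^-8)(0.465)/(5.433e-08) = 0.1524 Ω
R_total = R_1 + R_2 + R_3 = 373 Ω

373 Ω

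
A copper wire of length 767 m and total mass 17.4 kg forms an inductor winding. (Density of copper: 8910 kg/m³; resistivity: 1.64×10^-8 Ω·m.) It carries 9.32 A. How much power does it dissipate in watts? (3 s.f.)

429 W

A = m/(density·L) = 17.4/(8910×767) = 2.5461e-06 m²
R = ρL/A = (1.64×10^-8)(767)/(2.5461e-06) = 4.94 Ω
P = I²R = (9.32)² × 4.94 = 429 W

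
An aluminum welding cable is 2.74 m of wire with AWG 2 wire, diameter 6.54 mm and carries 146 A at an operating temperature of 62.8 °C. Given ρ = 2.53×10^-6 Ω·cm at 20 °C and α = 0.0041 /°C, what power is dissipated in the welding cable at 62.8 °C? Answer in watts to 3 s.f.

51.7 W

ρ = 2.53×10^-6 Ω·cm = 2.53×10^-8 Ω·m
A = π(6.54/2 mm)² = π(3.2700e-03 m)² = 3.359e-05 m²
R₍20₎ = ρL/A = (2.53×10^-8)(2.74)/(3.359e-05) = 0.002064 Ω
R₍62.8₎ = R₍20₎(1 + αΔT) = 0.002064 × (1 + 0.0041×42.8) = 0.002426 Ω
P = I²R = (146)² × 0.002426 = 51.7 W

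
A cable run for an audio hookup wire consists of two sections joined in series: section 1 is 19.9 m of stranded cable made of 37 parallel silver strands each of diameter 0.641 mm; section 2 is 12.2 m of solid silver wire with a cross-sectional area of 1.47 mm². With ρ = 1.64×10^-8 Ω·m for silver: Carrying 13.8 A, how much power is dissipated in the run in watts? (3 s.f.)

Section 1: A_strand = π(3.2050e-04)² = 3.227e-07 m²; R₁ = ρL/(N·A_s) = (1.64×10^-8)(19.9)/(37×3.227e-07) = 0.02733 Ω
Section 2: A = 1.47 mm² = 1.470e-06 m²
R₂ = (1.64×10^-8)(12.2)/(1.470e-06) = 0.1361 Ω
R = R₁ + R₂ = 0.1634 Ω
P = I²R = (13.8)² × 0.1634 = 31.1 W

31.1 W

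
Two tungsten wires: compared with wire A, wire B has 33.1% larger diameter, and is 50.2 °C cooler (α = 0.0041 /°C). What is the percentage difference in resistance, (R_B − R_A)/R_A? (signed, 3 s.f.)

R ∝ ρL/d² with ρ ∝ (1+αΔT), so R_B/R_A = (1 + 33.1/100)⁻² × (1 − 0.0041×50.2)
= 0.5645 × 0.7942 = 0.4483
(R_B − R_A)/R_A = 0.4483 − 1 = -55.2%

-55.2%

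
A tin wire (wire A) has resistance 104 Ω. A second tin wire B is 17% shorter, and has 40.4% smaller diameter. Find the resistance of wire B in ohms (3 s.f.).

R ∝ L/d², so R_B/R_A = (1 − 17/100) × (1 − 40.4/100)⁻²
= 0.83 × 2.815 = 2.337
R_B = 2.337 × 104 = 243 Ω

243 Ω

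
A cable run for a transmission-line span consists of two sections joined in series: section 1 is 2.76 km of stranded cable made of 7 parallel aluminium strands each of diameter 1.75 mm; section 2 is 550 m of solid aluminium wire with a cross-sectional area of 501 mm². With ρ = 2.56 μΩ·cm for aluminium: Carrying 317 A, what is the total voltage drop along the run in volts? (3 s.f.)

1340 V

ρ = 2.56 μΩ·cm = 2.56×10^-8 Ω·m
Section 1: A_strand = π(8.7500e-04)² = 2.405e-06 m²; R₁ = ρL/(N·A_s) = (2.56×10^-8)(2760)/(7×2.405e-06) = 4.196 Ω
Section 2: A = 501 mm² = 5.010e-04 m²
R₂ = (2.56×10^-8)(550)/(5.010e-04) = 0.0281 Ω
R = R₁ + R₂ = 4.225 Ω
V = IR = 317 × 4.225 = 1340 V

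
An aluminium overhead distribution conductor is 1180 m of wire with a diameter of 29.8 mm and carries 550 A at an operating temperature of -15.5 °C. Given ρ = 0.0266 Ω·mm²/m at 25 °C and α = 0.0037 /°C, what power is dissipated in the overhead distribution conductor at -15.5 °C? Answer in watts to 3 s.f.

ρ = 0.0266 Ω·mm²/m = 2.66×10^-8 Ω·m
A = π(d/2)² = π(1.4900e-02 m)² = 6.975e-04 m²
R₍25₎ = ρL/A = (2.66×10^-8)(1180)/(6.975e-04) = 0.045 Ω
R₍-15.5₎ = R₍25₎(1 + αΔT) = 0.045 × (1 + 0.0037×-40.5) = 0.03826 Ω
P = I²R = (550)² × 0.03826 = 11600 W

11600 W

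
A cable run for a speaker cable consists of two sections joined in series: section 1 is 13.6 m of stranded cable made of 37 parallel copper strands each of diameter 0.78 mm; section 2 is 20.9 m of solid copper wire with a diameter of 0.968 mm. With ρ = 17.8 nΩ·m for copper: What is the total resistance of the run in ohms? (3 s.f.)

0.519 Ω

ρ = 17.8 nΩ·m = 1.78×10^-8 Ω·m
Section 1: A_strand = π(3.9000e-04)² = 4.778e-07 m²; R₁ = ρL/(N·A_s) = (1.78×10^-8)(13.6)/(37×4.778e-07) = 0.01369 Ω
Section 2: A = π(d/2)² = π(4.8400e-04 m)² = 7.359e-07 m²
R₂ = (1.78×10^-8)(20.9)/(7.359e-07) = 0.5055 Ω
R = R₁ + R₂ = 0.519 Ω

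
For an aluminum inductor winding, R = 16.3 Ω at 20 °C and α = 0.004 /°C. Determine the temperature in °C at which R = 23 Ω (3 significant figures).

123 °C

R = R₀(1 + α(T − T₀)) ⇒ T = T₀ + (R/R₀ − 1)/α
T = 20 + (23/16.3 − 1)/0.004 = 20 + (0.411)/0.004 = 123 °C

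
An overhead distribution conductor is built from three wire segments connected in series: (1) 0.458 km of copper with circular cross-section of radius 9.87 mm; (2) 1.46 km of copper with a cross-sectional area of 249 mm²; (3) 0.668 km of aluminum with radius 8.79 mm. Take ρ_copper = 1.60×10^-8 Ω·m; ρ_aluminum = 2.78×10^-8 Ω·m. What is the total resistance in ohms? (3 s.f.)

0.194 Ω

Seg 1: A = πr² = π(9.8700e-03 m)² = 3.060e-04 m²
R_1 = (1.60×10^-8)(458)/(3.060e-04) = 0.02394 Ω
Seg 2: A = 249 mm² = 2.490e-04 m²
R_2 = (1.60×10^-8)(1460)/(2.490e-04) = 0.09382 Ω
Seg 3: A = πr² = π(8.7900e-03 m)² = 2.427e-04 m²
R_3 = (2.78×10^-8)(668)/(2.427e-04) = 0.07651 Ω
R_total = R_1 + R_2 + R_3 = 0.194 Ω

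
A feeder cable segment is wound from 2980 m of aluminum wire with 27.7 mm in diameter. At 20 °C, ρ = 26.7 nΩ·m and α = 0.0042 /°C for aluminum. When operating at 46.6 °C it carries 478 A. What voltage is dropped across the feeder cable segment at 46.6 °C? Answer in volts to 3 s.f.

ρ = 26.7 nΩ·m = 2.67×10^-8 Ω·m
A = π(d/2)² = π(1.3850e-02 m)² = 6.026e-04 m²
R₍20₎ = ρL/A = (2.67×10^-8)(2980)/(6.026e-04) = 0.132 Ω
R₍46.6₎ = R₍20₎(1 + αΔT) = 0.132 × (1 + 0.0042×26.6) = 0.1468 Ω
V = IR = 478 × 0.1468 = 70.2 V

70.2 V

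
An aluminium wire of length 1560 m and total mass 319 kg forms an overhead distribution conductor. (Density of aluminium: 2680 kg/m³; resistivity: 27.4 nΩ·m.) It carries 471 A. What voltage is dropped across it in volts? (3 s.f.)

264 V

ρ = 27.4 nΩ·m = 2.74×10^-8 Ω·m
A = m/(density·L) = 319/(2680×1560) = 7.6301e-05 m²
R = ρL/A = (2.74×10^-8)(1560)/(7.6301e-05) = 0.5602 Ω
V = IR = 471 × 0.5602 = 264 V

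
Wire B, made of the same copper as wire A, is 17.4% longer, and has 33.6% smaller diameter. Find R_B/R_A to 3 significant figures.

2.66

R ∝ L/d², so R_B/R_A = (1 + 17.4/100) × (1 − 33.6/100)⁻²
= 1.174 × 2.268 = 2.66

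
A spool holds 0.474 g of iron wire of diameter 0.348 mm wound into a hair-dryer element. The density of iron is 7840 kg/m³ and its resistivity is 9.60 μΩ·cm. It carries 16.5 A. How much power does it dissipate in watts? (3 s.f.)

175 W

ρ = 9.60 μΩ·cm = 9.60×10^-8 Ω·m
A = π(d/2)² = π(1.7400e-04 m)² = 9.5115e-08 m²
L = m/(density·A) = 4.740×10^-4/(7840×9.5115e-08) = 0.6356 m
R = ρL/A = (9.60×10^-8)(0.6356)/(9.5115e-08) = 0.6416 Ω
P = I²R = (16.5)² × 0.6416 = 175 W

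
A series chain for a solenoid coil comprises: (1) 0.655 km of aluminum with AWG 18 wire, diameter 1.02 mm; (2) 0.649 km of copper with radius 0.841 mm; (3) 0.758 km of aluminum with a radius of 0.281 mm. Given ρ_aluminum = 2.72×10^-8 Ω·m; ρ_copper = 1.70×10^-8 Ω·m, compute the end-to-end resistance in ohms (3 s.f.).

110 Ω

Seg 1: A = π(1.02/2 mm)² = π(5.1000e-04 m)² = 8.171e-07 m²
R_1 = (2.72×10^-8)(655)/(8.171e-07) = 21.8 Ω
Seg 2: A = πr² = π(8.4100e-04 m)² = 2.222e-06 m²
R_2 = (1.70×10^-8)(649)/(2.222e-06) = 4.965 Ω
Seg 3: A = πr² = π(2.8100e-04 m)² = 2.481e-07 m²
R_3 = (2.72×10^-8)(758)/(2.481e-07) = 83.11 Ω
R_total = R_1 + R_2 + R_3 = 110 Ω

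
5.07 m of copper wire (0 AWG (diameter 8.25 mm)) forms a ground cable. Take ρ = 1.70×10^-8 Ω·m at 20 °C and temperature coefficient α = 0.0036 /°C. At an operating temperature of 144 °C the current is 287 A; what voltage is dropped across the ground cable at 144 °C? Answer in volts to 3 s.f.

0.669 V

A = π(8.25/2 mm)² = π(4.1250e-03 m)² = 5.346e-05 m²
R₍20₎ = ρL/A = (1.70×10^-8)(5.07)/(5.346e-05) = 0.001612 Ω
R₍144₎ = R₍20₎(1 + αΔT) = 0.001612 × (1 + 0.0036×124) = 0.002332 Ω
V = IR = 287 × 0.002332 = 0.669 V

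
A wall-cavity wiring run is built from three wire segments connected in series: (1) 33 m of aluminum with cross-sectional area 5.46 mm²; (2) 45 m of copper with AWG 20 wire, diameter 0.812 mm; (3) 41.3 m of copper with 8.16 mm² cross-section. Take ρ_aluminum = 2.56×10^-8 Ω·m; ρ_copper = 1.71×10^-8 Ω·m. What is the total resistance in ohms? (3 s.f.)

1.73 Ω

Seg 1: A = 5.46 mm² = 5.460e-06 m²
R_1 = (2.56×10^-8)(33)/(5.460e-06) = 0.1547 Ω
Seg 2: A = π(0.812/2 mm)² = π(4.0600e-04 m)² = 5.178e-07 m²
R_2 = (1.71×10^-8)(45)/(5.178e-07) = 1.486 Ω
Seg 3: A = 8.16 mm² = 8.160e-06 m²
R_3 = (1.71×10^-8)(41.3)/(8.160e-06) = 0.08655 Ω
R_total = R_1 + R_2 + R_3 = 1.73 Ω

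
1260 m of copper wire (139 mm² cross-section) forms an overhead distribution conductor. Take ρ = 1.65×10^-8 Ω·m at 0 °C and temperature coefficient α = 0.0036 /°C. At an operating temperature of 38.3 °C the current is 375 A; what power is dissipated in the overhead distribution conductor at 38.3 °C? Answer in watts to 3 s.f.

23900 W

A = 139 mm² = 1.390e-04 m²
R₍0₎ = ρL/A = (1.65×10^-8)(1260)/(1.390e-04) = 0.1496 Ω
R₍38.3₎ = R₍0₎(1 + αΔT) = 0.1496 × (1 + 0.0036×38.3) = 0.1702 Ω
P = I²R = (375)² × 0.1702 = 23900 W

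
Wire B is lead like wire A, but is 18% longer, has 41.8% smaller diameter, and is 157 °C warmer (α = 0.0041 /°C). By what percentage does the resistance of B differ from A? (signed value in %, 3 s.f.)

R ∝ ρL/d² with ρ ∝ (1+αΔT), so R_B/R_A = (1 + 18/100) × (1 − 41.8/100)⁻² × (1 + 0.0041×157)
= 1.18 × 2.952 × 1.644 = 5.726
(R_B − R_A)/R_A = 5.726 − 1 = 473%

473%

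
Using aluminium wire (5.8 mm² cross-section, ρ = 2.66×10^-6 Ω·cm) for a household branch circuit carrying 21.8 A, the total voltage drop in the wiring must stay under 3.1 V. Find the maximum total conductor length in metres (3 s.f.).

ρ = 2.66×10^-6 Ω·cm = 2.66×10^-8 Ω·m
A = 5.8 mm² = 5.800e-06 m²
L_max = V_max·A/(1·ρI) = (3.1)(5.800e-06)/(2.66×10^-8×21.8) = 31.0 m

31.0 m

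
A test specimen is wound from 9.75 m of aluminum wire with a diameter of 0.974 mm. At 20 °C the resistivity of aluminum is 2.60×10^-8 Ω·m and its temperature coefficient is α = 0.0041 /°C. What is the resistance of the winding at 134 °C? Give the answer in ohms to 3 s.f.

A = π(d/2)² = π(4.8700e-04 m)² = 7.451e-07 m²
R₍20°C₎ = ρL/A = (2.60×10^-8)(9.75)/(7.451e-07) = 0.3402 Ω
R = R₀(1 + αΔT) = 0.3402(1 + 0.0041×114) = 0.499 Ω

0.499 Ω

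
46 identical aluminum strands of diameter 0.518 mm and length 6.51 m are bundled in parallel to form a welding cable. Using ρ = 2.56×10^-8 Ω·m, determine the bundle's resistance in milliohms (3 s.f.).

17.2 mΩ

A_strand = π(2.5900e-04 m)² = 2.107e-07 m²
R_strand = ρL/A = (2.56×10^-8)(6.51)/(2.107e-07) = 0.7908 Ω
R_total = R_strand/N = 0.7908/46 = 17.2 mΩ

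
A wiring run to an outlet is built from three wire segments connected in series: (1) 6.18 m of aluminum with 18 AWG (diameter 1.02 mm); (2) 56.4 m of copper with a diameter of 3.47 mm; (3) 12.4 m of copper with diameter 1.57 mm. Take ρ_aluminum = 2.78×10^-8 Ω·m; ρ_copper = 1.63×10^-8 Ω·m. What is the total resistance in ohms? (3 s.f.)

0.412 Ω

Seg 1: A = π(1.02/2 mm)² = π(5.1000e-04 m)² = 8.171e-07 m²
R_1 = (2.78×10^-8)(6.18)/(8.171e-07) = 0.2103 Ω
Seg 2: A = π(d/2)² = π(1.7350e-03 m)² = 9.457e-06 m²
R_2 = (1.63×10^-8)(56.4)/(9.457e-06) = 0.09721 Ω
Seg 3: A = π(d/2)² = π(7.8500e-04 m)² = 1.936e-06 m²
R_3 = (1.63×10^-8)(12.4)/(1.936e-06) = 0.1044 Ω
R_total = R_1 + R_2 + R_3 = 0.412 Ω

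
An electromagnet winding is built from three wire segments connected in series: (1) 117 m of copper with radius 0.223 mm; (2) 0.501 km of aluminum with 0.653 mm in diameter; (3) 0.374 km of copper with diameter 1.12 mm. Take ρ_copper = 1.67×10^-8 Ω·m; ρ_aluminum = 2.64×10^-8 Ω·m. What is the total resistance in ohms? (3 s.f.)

Seg 1: A = πr² = π(2.2300e-04 m)² = 1.562e-07 m²
R_1 = (1.67×10^-8)(117)/(1.562e-07) = 12.51 Ω
Seg 2: A = π(d/2)² = π(3.2650e-04 m)² = 3.349e-07 m²
R_2 = (2.64×10^-8)(501)/(3.349e-07) = 39.49 Ω
Seg 3: A = π(d/2)² = π(5.6000e-04 m)² = 9.852e-07 m²
R_3 = (1.67×10^-8)(374)/(9.852e-07) = 6.34 Ω
R_total = R_1 + R_2 + R_3 = 58.3 Ω

58.3 Ω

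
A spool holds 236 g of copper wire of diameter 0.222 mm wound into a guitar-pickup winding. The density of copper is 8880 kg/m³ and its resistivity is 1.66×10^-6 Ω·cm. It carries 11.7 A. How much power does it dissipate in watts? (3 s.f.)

ρ = 1.66×10^-6 Ω·cm = 1.66×10^-8 Ω·m
A = π(d/2)² = π(1.1100e-04 m)² = 3.8708e-08 m²
L = m/(density·A) = 0.236/(8880×3.8708e-08) = 686.6 m
R = ρL/A = (1.66×10^-8)(686.6)/(3.8708e-08) = 294.5 Ω
P = I²R = (11.7)² × 294.5 = 40300 W

40300 W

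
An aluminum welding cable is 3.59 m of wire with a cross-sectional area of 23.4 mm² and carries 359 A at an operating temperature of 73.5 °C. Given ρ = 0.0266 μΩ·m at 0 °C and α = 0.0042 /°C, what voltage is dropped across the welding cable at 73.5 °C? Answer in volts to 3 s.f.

1.92 V

ρ = 0.0266 μΩ·m = 2.66×10^-8 Ω·m
A = 23.4 mm² = 2.340e-05 m²
R₍0₎ = ρL/A = (2.66×10^-8)(3.59)/(2.340e-05) = 0.004081 Ω
R₍73.5₎ = R₍0₎(1 + αΔT) = 0.004081 × (1 + 0.0042×73.5) = 0.005341 Ω
V = IR = 359 × 0.005341 = 1.92 V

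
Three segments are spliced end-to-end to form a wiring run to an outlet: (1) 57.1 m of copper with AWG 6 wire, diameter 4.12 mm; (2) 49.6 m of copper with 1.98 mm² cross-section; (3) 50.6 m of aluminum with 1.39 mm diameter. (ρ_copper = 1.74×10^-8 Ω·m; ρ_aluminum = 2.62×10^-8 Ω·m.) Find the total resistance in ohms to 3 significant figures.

1.38 Ω

Seg 1: A = π(4.12/2 mm)² = π(2.0600e-03 m)² = 1.333e-05 m²
R_1 = (1.74×10^-8)(57.1)/(1.333e-05) = 0.07452 Ω
Seg 2: A = 1.98 mm² = 1.980e-06 m²
R_2 = (1.74×10^-8)(49.6)/(1.980e-06) = 0.4359 Ω
Seg 3: A = π(d/2)² = π(6.9500e-04 m)² = 1.517e-06 m²
R_3 = (2.62×10^-8)(50.6)/(1.517e-06) = 0.8736 Ω
R_total = R_1 + R_2 + R_3 = 1.38 Ω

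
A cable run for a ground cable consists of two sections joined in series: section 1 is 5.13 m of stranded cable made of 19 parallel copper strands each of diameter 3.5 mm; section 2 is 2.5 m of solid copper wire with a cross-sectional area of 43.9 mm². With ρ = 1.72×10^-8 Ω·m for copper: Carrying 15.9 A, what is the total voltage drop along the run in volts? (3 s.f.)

Section 1: A_strand = π(1.7500e-03)² = 9.621e-06 m²; R₁ = ρL/(N·A_s) = (1.72×10^-8)(5.13)/(19×9.621e-06) = 4.827×10^-4 Ω
Section 2: A = 43.9 mm² = 4.390e-05 m²
R₂ = (1.72×10^-8)(2.5)/(4.390e-05) = 9.795×10^-4 Ω
R = R₁ + R₂ = 0.001462 Ω
V = IR = 15.9 × 0.001462 = 0.0232 V

0.0232 V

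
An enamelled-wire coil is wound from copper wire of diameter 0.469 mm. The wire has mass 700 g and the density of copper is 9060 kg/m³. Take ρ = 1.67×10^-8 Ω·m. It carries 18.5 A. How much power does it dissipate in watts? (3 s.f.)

A = π(d/2)² = π(2.3450e-04 m)² = 1.7276e-07 m²
L = m/(density·A) = 0.7/(9060×1.7276e-07) = 447.2 m
R = ρL/A = (1.67×10^-8)(447.2)/(1.7276e-07) = 43.23 Ω
P = I²R = (18.5)² × 43.23 = 14800 W

14800 W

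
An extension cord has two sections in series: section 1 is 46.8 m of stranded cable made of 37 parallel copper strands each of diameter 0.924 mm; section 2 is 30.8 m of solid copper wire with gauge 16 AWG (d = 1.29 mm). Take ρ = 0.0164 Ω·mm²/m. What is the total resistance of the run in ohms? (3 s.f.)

0.417 Ω

ρ = 0.0164 Ω·mm²/m = 1.64×10^-8 Ω·m
Section 1: A_strand = π(4.6200e-04)² = 6.706e-07 m²; R₁ = ρL/(N·A_s) = (1.64×10^-8)(46.8)/(37×6.706e-07) = 0.03094 Ω
Section 2: A = π(1.29/2 mm)² = π(6.4500e-04 m)² = 1.307e-06 m²
R₂ = (1.64×10^-8)(30.8)/(1.307e-06) = 0.3865 Ω
R = R₁ + R₂ = 0.417 Ω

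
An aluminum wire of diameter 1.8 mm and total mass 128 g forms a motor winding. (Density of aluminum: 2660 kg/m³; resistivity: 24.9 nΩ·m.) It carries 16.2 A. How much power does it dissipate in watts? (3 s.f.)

48.6 W

ρ = 24.9 nΩ·m = 2.49×10^-8 Ω·m
A = π(d/2)² = π(9.0000e-04 m)² = 2.5447e-06 m²
L = m/(density·A) = 0.128/(2660×2.5447e-06) = 18.91 m
R = ρL/A = (2.49×10^-8)(18.91)/(2.5447e-06) = 0.185 Ω
P = I²R = (16.2)² × 0.185 = 48.6 W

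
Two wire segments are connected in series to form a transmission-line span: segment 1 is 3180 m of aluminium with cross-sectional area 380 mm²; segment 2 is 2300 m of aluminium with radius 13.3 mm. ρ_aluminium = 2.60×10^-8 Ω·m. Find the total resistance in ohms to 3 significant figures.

Segment 1: A = 380 mm² = 3.800e-04 m²
R₁ = ρL/A = (2.60×10^-8)(3180)/(3.800e-04) = 0.2176 Ω
Segment 2: A = πr² = π(1.3300e-02 m)² = 5.557e-04 m²
R₂ = (2.60×10^-8)(2300)/(5.557e-04) = 0.1076 Ω
R = R₁ + R₂ = 0.325 Ω

0.325 Ω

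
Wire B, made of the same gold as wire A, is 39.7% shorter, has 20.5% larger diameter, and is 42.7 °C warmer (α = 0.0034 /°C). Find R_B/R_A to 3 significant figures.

R ∝ ρL/d² with ρ ∝ (1+αΔT), so R_B/R_A = (1 − 39.7/100) × (1 + 20.5/100)⁻² × (1 + 0.0034×42.7)
= 0.603 × 0.6887 × 1.145 = 0.476

0.476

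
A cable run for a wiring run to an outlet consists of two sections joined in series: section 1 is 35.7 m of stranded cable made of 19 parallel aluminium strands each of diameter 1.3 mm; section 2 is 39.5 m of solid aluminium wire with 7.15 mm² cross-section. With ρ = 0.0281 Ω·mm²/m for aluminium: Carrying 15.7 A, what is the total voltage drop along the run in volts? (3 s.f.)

3.06 V

ρ = 0.0281 Ω·mm²/m = 2.81×10^-8 Ω·m
Section 1: A_strand = π(6.5000e-04)² = 1.327e-06 m²; R₁ = ρL/(N·A_s) = (2.81×10^-8)(35.7)/(19×1.327e-06) = 0.03978 Ω
Section 2: A = 7.15 mm² = 7.150e-06 m²
R₂ = (2.81×10^-8)(39.5)/(7.150e-06) = 0.1552 Ω
R = R₁ + R₂ = 0.195 Ω
V = IR = 15.7 × 0.195 = 3.06 V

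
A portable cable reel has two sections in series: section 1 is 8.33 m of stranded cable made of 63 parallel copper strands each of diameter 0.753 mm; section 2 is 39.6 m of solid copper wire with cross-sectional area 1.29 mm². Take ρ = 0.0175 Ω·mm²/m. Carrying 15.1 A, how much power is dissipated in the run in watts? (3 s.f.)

124 W

ρ = 0.0175 Ω·mm²/m = 1.75×10^-8 Ω·m
Section 1: A_strand = π(3.7650e-04)² = 4.453e-07 m²; R₁ = ρL/(N·A_s) = (1.75×10^-8)(8.33)/(63×4.453e-07) = 0.005196 Ω
Section 2: A = 1.29 mm² = 1.290e-06 m²
R₂ = (1.75×10^-8)(39.6)/(1.290e-06) = 0.5372 Ω
R = R₁ + R₂ = 0.5424 Ω
P = I²R = (15.1)² × 0.5424 = 124 W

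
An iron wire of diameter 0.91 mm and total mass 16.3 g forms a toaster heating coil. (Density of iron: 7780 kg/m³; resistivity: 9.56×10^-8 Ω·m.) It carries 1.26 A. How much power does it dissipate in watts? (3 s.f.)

0.752 W

A = π(d/2)² = π(4.5500e-04 m)² = 6.5039e-07 m²
L = m/(density·A) = 0.0163/(7780×6.5039e-07) = 3.221 m
R = ρL/A = (9.56×10^-8)(3.221)/(6.5039e-07) = 0.4735 Ω
P = I²R = (1.26)² × 0.4735 = 0.752 W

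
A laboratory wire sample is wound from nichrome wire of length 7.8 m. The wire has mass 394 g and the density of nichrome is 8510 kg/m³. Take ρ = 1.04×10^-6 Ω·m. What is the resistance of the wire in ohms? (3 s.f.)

A = m/(density·L) = 0.394/(8510×7.8) = 5.9357e-06 m²
R = ρL/A = (1.04×10^-6)(7.8)/(5.9357e-06) = 1.37 Ω

1.37 Ω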